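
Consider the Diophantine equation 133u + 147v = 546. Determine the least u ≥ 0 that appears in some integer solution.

3

gcd(147, 133) = 7.
7 divides 546, so solutions exist.
By Bézout, 133*(10) + 147*(-9) = 7.
Scale by 546/7 = 78: (u₀, v₀) = (780, -702).
General solution: u = 780 + 21t, v = -702 - 19t for integer t.
u ≥ 0: smallest is 780 mod 21 = 3 (at t = -37), with v = 1.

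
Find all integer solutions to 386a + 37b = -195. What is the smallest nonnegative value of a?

4

gcd(386, 37):
  386 = 10·37 + 16
  37 = 2·16 + 5
  16 = 3·5 + 1
  5 = 5·1
so gcd(386, 37) = 1.
1 divides -195, so solutions exist.
Back-substitute for Bézout coefficients:
  1 = 16 - 3·5
  ... = 386·(7) + 37·(-73)
Scale by -195/1 = -195: (a₀, b₀) = (-1365, 14235).
General solution: a = -1365 + 37t, b = 14235 - 386t for integer t.
a ≥ 0: smallest is -1365 mod 37 = 4 (at t = 37), with b = -47.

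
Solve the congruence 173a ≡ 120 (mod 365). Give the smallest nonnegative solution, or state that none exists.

45

gcd(365, 173) = 1  (365 = 2·173 + 19, 173 = 9·19 + 2, 19 = 9·2 + 1, 2 = 2·1).
1 divides 120, so solutions exist.
Back-substituting, 173·(-173) + 365·(82) = 1.
So 173·(-173) ≡ 1 (mod 365); multiply by 120: a ≡ -20760 (mod 365).
Smallest nonnegative: a = -20760 mod 365 = 45.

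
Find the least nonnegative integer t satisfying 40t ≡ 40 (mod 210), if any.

1

gcd(210, 40) = 10.
10 divides 40, so solutions exist.
By Bézout, 40·(-5) + 210·(1) = 10.
So 40·(-5) ≡ 10 (mod 210); multiply by 4: t ≡ -20 (mod 21).
Smallest nonnegative: t = -20 mod 21 = 1.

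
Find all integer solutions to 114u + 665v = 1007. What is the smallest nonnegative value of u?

gcd(665, 114) = 19.
19 divides 1007, so solutions exist.
By Bézout, 114·(6) + 665·(-1) = 19.
Scale by 1007/19 = 53: (u₀, v₀) = (318, -53).
General solution: u = 318 + 35t, v = -53 - 6t for integer t.
u ≥ 0: smallest is 318 mod 35 = 3 (at t = -9), with v = 1.

3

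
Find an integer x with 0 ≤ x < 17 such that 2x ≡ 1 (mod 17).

gcd(17, 2):
  17 = 8*2 + 1
  2 = 2*1
so gcd(17, 2) = 1.
Back-substitute for Bézout coefficients:
  1 = 17 - 8*2
  ... = 2*(-8) + 17*(1)
So 2*-8 ≡ 1 (mod 17), and -8 mod 17 = 9.

9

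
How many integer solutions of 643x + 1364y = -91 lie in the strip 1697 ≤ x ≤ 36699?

26

gcd(1364, 643):
  1364 = 2*643 + 78
  643 = 8*78 + 19
  78 = 4*19 + 2
  19 = 9*2 + 1
  2 = 2*1
so gcd(1364, 643) = 1.
Back-substitute for Bézout coefficients:
  1 = 19 - 9*2
  ... = 643*(647) + 1364*(-305)
Scale by -91: particular solution (-58877, 27755); reduce x mod 1364: (1139, -537).
General solution: x = 1139 + 1364t, y = -537 - 643t for integer t.
1697 ≤ 1139 + 1364t ≤ 36699 gives t ∈ [1, 26], which is 26 values.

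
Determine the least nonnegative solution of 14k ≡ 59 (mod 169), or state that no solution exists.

137

gcd(169, 14):
  169 = 12·14 + 1
  14 = 14·1
so gcd(169, 14) = 1.
1 divides 59, so solutions exist.
Back-substitute for Bézout coefficients:
  1 = 169 - 12·14
  ... = 14·(-12) + 169·(1)
So 14·(-12) ≡ 1 (mod 169); multiply by 59: k ≡ -708 (mod 169).
Smallest nonnegative: k = -708 mod 169 = 137.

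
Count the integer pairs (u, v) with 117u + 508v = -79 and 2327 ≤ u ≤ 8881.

13

gcd(508, 117):
  508 = 4*117 + 40
  117 = 2*40 + 37
  40 = 1*37 + 3
  37 = 12*3 + 1
  3 = 3*1
so gcd(508, 117) = 1.
Back-substitute for Bézout coefficients:
  1 = 37 - 12*3
  ... = 117*(165) + 508*(-38)
Scale by -79: particular solution (-13035, 3002); reduce u mod 508: (173, -40).
General solution: u = 173 + 508t, v = -40 - 117t for integer t.
2327 ≤ 173 + 508t ≤ 8881 gives t ∈ [5, 17], which is 13 values.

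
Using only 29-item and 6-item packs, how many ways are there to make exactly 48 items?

Need nonnegative integers with 29j + 6k = 48.
gcd(29, 6) = 1, and 29·(-1) + 6·(5) = 1.
So (j₀, k₀) = (-48, 240); general j = -48 + 6t, k = 240 - 29t.
j ≥ 0 ⇒ t ≥ 8; k ≥ 0 ⇒ t ≤ 8. That's 1 value of t.

1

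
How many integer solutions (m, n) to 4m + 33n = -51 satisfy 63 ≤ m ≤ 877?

gcd(33, 4):
  33 = 8*4 + 1
  4 = 4*1
so gcd(33, 4) = 1.
Back-substitute for Bézout coefficients:
  1 = 33 - 8*4
  ... = 4*(-8) + 33*(1)
Scale by -51: particular solution (408, -51); reduce m mod 33: (12, -3).
General solution: m = 12 + 33t, n = -3 - 4t for integer t.
63 ≤ 12 + 33t ≤ 877 gives t ∈ [2, 26], which is 25 values.

25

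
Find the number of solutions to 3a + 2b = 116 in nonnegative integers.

20

gcd(3, 2):
  3 = 1*2 + 1
  2 = 2*1
so gcd(3, 2) = 1.
Back-substitute for Bézout coefficients:
  1 = 3 - 1*2
  ... = 3*(1) + 2*(-1)
Scale by 116: one solution is (116, -116). Reduce a mod 2: (0, 58).
General: a = 0 + 2t, b = 58 - 3t.
a ≥ 0 ⇒ t ≥ 0; b ≥ 0 ⇒ t ≤ 19. So t ∈ [0, 19]: 20 solutions.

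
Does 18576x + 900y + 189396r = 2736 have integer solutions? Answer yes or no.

yes

gcd(18576, 900) = 36  (18576 = 20×900 + 576, 900 = 1×576 + 324, 576 = 1×324 + 252, 324 = 1×252 + 72, 252 = 3×72 + 36, 72 = 2×36).
gcd(36, 189396) = 36.
36 divides 2736, so integer solutions exist.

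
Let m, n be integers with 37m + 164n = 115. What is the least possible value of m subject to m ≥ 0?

43

gcd(164, 37):
  164 = 4×37 + 16
  37 = 2×16 + 5
  16 = 3×5 + 1
  5 = 5×1
so gcd(164, 37) = 1.
1 divides 115, so solutions exist.
Back-substitute for Bézout coefficients:
  1 = 16 - 3×5
  ... = 37×(-31) + 164×(7)
Scale by 115/1 = 115: (m₀, n₀) = (-3565, 805).
General solution: m = -3565 + 164t, n = 805 - 37t for integer t.
m ≥ 0: smallest is -3565 mod 164 = 43 (at t = 22), with n = -9.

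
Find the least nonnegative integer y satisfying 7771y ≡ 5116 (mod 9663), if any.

gcd(9663, 7771):
  9663 = 1·7771 + 1892
  7771 = 4·1892 + 203
  1892 = 9·203 + 65
  203 = 3·65 + 8
  65 = 8·8 + 1
  8 = 8·1
so gcd(9663, 7771) = 1.
1 divides 5116, so solutions exist.
Back-substitute for Bézout coefficients:
  1 = 65 - 8·8
  ... = 7771·(-1190) + 9663·(957)
So 7771·(-1190) ≡ 1 (mod 9663); multiply by 5116: y ≡ -6088040 (mod 9663).
Smallest nonnegative: y = -6088040 mod 9663 = 9313.

9313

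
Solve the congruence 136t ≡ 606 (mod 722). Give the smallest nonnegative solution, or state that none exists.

gcd(722, 136):
  722 = 5·136 + 42
  136 = 3·42 + 10
  42 = 4·10 + 2
  10 = 5·2
so gcd(722, 136) = 2.
2 divides 606, so solutions exist.
Back-substitute for Bézout coefficients:
  2 = 42 - 4·10
  ... = 136·(-69) + 722·(13)
So 136·(-69) ≡ 2 (mod 722); multiply by 303: t ≡ -20907 (mod 361).
Smallest nonnegative: t = -20907 mod 361 = 31.

31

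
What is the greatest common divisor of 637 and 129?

1

gcd(637, 129):
  637 = 4*129 + 121
  129 = 1*121 + 8
  121 = 15*8 + 1
  8 = 8*1
so gcd(637, 129) = 1.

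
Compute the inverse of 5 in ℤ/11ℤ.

9

gcd(11, 5) = 1  (11 = 2·5 + 1, 5 = 5·1).
Back-substituting, 5·(-2) + 11·(1) = 1.
So 5·-2 ≡ 1 (mod 11), and -2 mod 11 = 9.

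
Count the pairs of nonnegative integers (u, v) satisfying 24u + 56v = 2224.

gcd(56, 24) = 8.
By Bézout, 24*(-2) + 56*(1) = 8.
One solution: (4, 38).
General: u = 4 + 7t, v = 38 - 3t.
u ≥ 0 ⇒ t ≥ 0; v ≥ 0 ⇒ t ≤ 12. So t ∈ [0, 12]: 13 solutions.

13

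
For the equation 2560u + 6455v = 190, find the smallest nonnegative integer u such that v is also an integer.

gcd(6455, 2560) = 5  (6455 = 2×2560 + 1335, 2560 = 1×1335 + 1225, 1335 = 1×1225 + 110, 1225 = 11×110 + 15, 110 = 7×15 + 5, 15 = 3×5).
5 divides 190, so solutions exist.
Back-substituting, 2560×(-411) + 6455×(163) = 5.
Scale by 190/5 = 38: (u₀, v₀) = (-15618, 6194).
General solution: u = -15618 + 1291t, v = 6194 - 512t for integer t.
u ≥ 0: smallest is -15618 mod 1291 = 1165 (at t = 13), with v = -462.

1165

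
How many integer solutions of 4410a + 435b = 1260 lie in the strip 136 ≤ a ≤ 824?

24

gcd(4410, 435):
  4410 = 10*435 + 60
  435 = 7*60 + 15
  60 = 4*15
so gcd(4410, 435) = 15.
Back-substitute for Bézout coefficients:
  15 = 435 - 7*60
  ... = 4410*(-7) + 435*(71)
Scale by 84: particular solution (-588, 5964); reduce a mod 29: (21, -210).
General solution: a = 21 + 29t, b = -210 - 294t for integer t.
136 ≤ 21 + 29t ≤ 824 gives t ∈ [4, 27], which is 24 values.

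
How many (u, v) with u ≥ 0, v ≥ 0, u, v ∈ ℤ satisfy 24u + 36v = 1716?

gcd(36, 24) = 12  (36 = 1*24 + 12, 24 = 2*12).
Back-substituting, 24*(-1) + 36*(1) = 12.
Scale by 143: one solution is (-143, 143). Reduce u mod 3: (1, 47).
General: u = 1 + 3t, v = 47 - 2t.
u ≥ 0 ⇒ t ≥ 0; v ≥ 0 ⇒ t ≤ 23. So t ∈ [0, 23]: 24 solutions.

24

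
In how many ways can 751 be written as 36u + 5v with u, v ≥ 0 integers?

gcd(36, 5):
  36 = 7×5 + 1
  5 = 5×1
so gcd(36, 5) = 1.
Back-substitute for Bézout coefficients:
  1 = 36 - 7×5
  ... = 36×(1) + 5×(-7)
Scale by 751: one solution is (751, -5257). Reduce u mod 5: (1, 143).
General: u = 1 + 5t, v = 143 - 36t.
u ≥ 0 ⇒ t ≥ 0; v ≥ 0 ⇒ t ≤ 3. So t ∈ [0, 3]: 4 solutions.

4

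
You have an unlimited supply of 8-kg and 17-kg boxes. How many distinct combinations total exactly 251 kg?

2

Need nonnegative integers with 8j + 17k = 251.
gcd(8, 17) = 1, and 8·(-2) + 17·(1) = 1.
So (j₀, k₀) = (-502, 251); general j = -502 + 17t, k = 251 - 8t.
j ≥ 0 ⇒ t ≥ 30; k ≥ 0 ⇒ t ≤ 31. That's 2 values of t.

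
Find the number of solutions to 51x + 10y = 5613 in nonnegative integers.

gcd(51, 10) = 1  (51 = 5·10 + 1, 10 = 10·1).
Back-substituting, 51·(1) + 10·(-5) = 1.
Scale by 5613: one solution is (5613, -28065). Reduce x mod 10: (3, 546).
General: x = 3 + 10t, y = 546 - 51t.
x ≥ 0 ⇒ t ≥ 0; y ≥ 0 ⇒ t ≤ 10. So t ∈ [0, 10]: 11 solutions.

11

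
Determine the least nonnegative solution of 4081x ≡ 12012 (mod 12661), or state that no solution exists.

gcd(12661, 4081):
  12661 = 3×4081 + 418
  4081 = 9×418 + 319
  418 = 1×319 + 99
  319 = 3×99 + 22
  99 = 4×22 + 11
  22 = 2×11
so gcd(12661, 4081) = 11.
11 divides 12012, so solutions exist.
Back-substitute for Bézout coefficients:
  11 = 99 - 4×22
  ... = 4081×(-515) + 12661×(166)
So 4081×(-515) ≡ 11 (mod 12661); multiply by 1092: x ≡ -562380 (mod 1151).
Smallest nonnegative: x = -562380 mod 1151 = 459.

459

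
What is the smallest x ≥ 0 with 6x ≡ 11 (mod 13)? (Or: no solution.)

gcd(13, 6) = 1.
1 divides 11, so solutions exist.
By Bézout, 6·(-2) + 13·(1) = 1.
So 6·(-2) ≡ 1 (mod 13); multiply by 11: x ≡ -22 (mod 13).
Smallest nonnegative: x = -22 mod 13 = 4.

4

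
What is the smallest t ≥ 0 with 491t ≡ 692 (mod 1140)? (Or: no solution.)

gcd(1140, 491) = 1.
1 divides 692, so solutions exist.
By Bézout, 491*(-469) + 1140*(202) = 1.
So 491*(-469) ≡ 1 (mod 1140); multiply by 692: t ≡ -324548 (mod 1140).
Smallest nonnegative: t = -324548 mod 1140 = 352.

352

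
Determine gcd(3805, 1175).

gcd(3805, 1175) = 5  (3805 = 3·1175 + 280, 1175 = 4·280 + 55, 280 = 5·55 + 5, 55 = 11·5).

5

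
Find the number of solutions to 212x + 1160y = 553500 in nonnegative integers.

gcd(1160, 212):
  1160 = 5·212 + 100
  212 = 2·100 + 12
  100 = 8·12 + 4
  12 = 3·4
so gcd(1160, 212) = 4.
Back-substitute for Bézout coefficients:
  4 = 100 - 8·12
  ... = 212·(-93) + 1160·(17)
Scale by 138375: one solution is (-12868875, 2352375). Reduce x mod 290: (165, 447).
General: x = 165 + 290t, y = 447 - 53t.
x ≥ 0 ⇒ t ≥ 0; y ≥ 0 ⇒ t ≤ 8. So t ∈ [0, 8]: 9 solutions.

9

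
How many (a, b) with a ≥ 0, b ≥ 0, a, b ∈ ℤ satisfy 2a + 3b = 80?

gcd(3, 2):
  3 = 1·2 + 1
  2 = 2·1
so gcd(3, 2) = 1.
Back-substitute for Bézout coefficients:
  1 = 3 - 1·2
  ... = 2·(-1) + 3·(1)
Scale by 80: one solution is (-80, 80). Reduce a mod 3: (1, 26).
General: a = 1 + 3t, b = 26 - 2t.
a ≥ 0 ⇒ t ≥ 0; b ≥ 0 ⇒ t ≤ 13. So t ∈ [0, 13]: 14 solutions.

14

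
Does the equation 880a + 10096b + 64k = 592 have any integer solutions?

yes

gcd(10096, 880) = 16  (10096 = 11×880 + 416, 880 = 2×416 + 48, 416 = 8×48 + 32, 48 = 1×32 + 16, 32 = 2×16).
gcd(16, 64) = 16.
16 divides 592, so integer solutions exist.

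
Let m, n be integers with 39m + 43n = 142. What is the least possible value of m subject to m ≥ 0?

29

gcd(43, 39) = 1  (43 = 1×39 + 4, 39 = 9×4 + 3, 4 = 1×3 + 1, 3 = 3×1).
1 divides 142, so solutions exist.
Back-substituting, 39×(-11) + 43×(10) = 1.
Scale by 142/1 = 142: (m₀, n₀) = (-1562, 1420).
General solution: m = -1562 + 43t, n = 1420 - 39t for integer t.
m ≥ 0: smallest is -1562 mod 43 = 29 (at t = 37), with n = -23.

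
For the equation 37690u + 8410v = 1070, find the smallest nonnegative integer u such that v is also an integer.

183

gcd(37690, 8410):
  37690 = 4×8410 + 4050
  8410 = 2×4050 + 310
  4050 = 13×310 + 20
  310 = 15×20 + 10
  20 = 2×10
so gcd(37690, 8410) = 10.
10 divides 1070, so solutions exist.
Back-substitute for Bézout coefficients:
  10 = 310 - 15×20
  ... = 37690×(-407) + 8410×(1824)
Scale by 1070/10 = 107: (u₀, v₀) = (-43549, 195168).
General solution: u = -43549 + 841t, v = 195168 - 3769t for integer t.
u ≥ 0: smallest is -43549 mod 841 = 183 (at t = 52), with v = -820.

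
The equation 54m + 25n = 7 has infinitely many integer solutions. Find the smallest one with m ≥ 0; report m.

8

gcd(54, 25):
  54 = 2*25 + 4
  25 = 6*4 + 1
  4 = 4*1
so gcd(54, 25) = 1.
1 divides 7, so solutions exist.
Back-substitute for Bézout coefficients:
  1 = 25 - 6*4
  ... = 54*(-6) + 25*(13)
Scale by 7/1 = 7: (m₀, n₀) = (-42, 91).
General solution: m = -42 + 25t, n = 91 - 54t for integer t.
m ≥ 0: smallest is -42 mod 25 = 8 (at t = 2), with n = -17.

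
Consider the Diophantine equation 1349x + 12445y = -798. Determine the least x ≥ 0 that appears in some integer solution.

433

gcd(12445, 1349) = 19  (12445 = 9×1349 + 304, 1349 = 4×304 + 133, 304 = 2×133 + 38, 133 = 3×38 + 19, 38 = 2×19).
19 divides -798, so solutions exist.
Back-substituting, 1349×(286) + 12445×(-31) = 19.
Scale by -798/19 = -42: (x₀, y₀) = (-12012, 1302).
General solution: x = -12012 + 655t, y = 1302 - 71t for integer t.
x ≥ 0: smallest is -12012 mod 655 = 433 (at t = 19), with y = -47.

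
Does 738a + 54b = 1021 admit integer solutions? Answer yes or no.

gcd(738, 54) = 18  (738 = 13*54 + 36, 54 = 1*36 + 18, 36 = 2*18).
18 does not divide 1021 (remainder 13), so no integer solutions.

no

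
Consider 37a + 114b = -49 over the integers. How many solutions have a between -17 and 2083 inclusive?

gcd(114, 37) = 1  (114 = 3×37 + 3, 37 = 12×3 + 1, 3 = 3×1).
Back-substituting, 37×(37) + 114×(-12) = 1.
Scale by -49: particular solution (-1813, 588); reduce a mod 114: (11, -4).
General solution: a = 11 + 114t, b = -4 - 37t for integer t.
-17 ≤ 11 + 114t ≤ 2083 gives t ∈ [0, 18], which is 19 values.

19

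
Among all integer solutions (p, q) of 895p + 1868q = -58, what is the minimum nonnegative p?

1630

gcd(1868, 895) = 1.
1 divides -58, so solutions exist.
By Bézout, 895·(455) + 1868·(-218) = 1.
Scale by -58/1 = -58: (p₀, q₀) = (-26390, 12644).
General solution: p = -26390 + 1868t, q = 12644 - 895t for integer t.
p ≥ 0: smallest is -26390 mod 1868 = 1630 (at t = 15), with q = -781.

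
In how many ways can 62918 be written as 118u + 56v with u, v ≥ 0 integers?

19

gcd(118, 56) = 2  (118 = 2·56 + 6, 56 = 9·6 + 2, 6 = 3·2).
Back-substituting, 118·(-9) + 56·(19) = 2.
Scale by 31459: one solution is (-283131, 597721). Reduce u mod 28: (5, 1113).
General: u = 5 + 28t, v = 1113 - 59t.
u ≥ 0 ⇒ t ≥ 0; v ≥ 0 ⇒ t ≤ 18. So t ∈ [0, 18]: 19 solutions.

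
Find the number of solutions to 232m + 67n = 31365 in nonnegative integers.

gcd(232, 67) = 1  (232 = 3×67 + 31, 67 = 2×31 + 5, 31 = 6×5 + 1, 5 = 5×1).
Back-substituting, 232×(13) + 67×(-45) = 1.
Scale by 31365: one solution is (407745, -1411425). Reduce m mod 67: (50, 295).
General: m = 50 + 67t, n = 295 - 232t.
m ≥ 0 ⇒ t ≥ 0; n ≥ 0 ⇒ t ≤ 1. So t ∈ [0, 1]: 2 solutions.

2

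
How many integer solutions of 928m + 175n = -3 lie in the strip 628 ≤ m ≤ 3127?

14

gcd(928, 175) = 1.
By Bézout, 928×(-33) + 175×(175) = 1.
Particular solution: (99, -525).
General solution: m = 99 + 175t, n = -525 - 928t for integer t.
628 ≤ 99 + 175t ≤ 3127 gives t ∈ [4, 17], which is 14 values.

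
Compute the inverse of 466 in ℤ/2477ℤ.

gcd(2477, 466) = 1.
By Bézout, 466*(-792) + 2477*(149) = 1.
So 466*-792 ≡ 1 (mod 2477), and -792 mod 2477 = 1685.

1685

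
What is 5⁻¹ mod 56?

45

gcd(56, 5):
  56 = 11*5 + 1
  5 = 5*1
so gcd(56, 5) = 1.
Back-substitute for Bézout coefficients:
  1 = 56 - 11*5
  ... = 5*(-11) + 56*(1)
So 5*-11 ≡ 1 (mod 56), and -11 mod 56 = 45.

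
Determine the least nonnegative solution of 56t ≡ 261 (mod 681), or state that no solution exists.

333

gcd(681, 56):
  681 = 12·56 + 9
  56 = 6·9 + 2
  9 = 4·2 + 1
  2 = 2·1
so gcd(681, 56) = 1.
1 divides 261, so solutions exist.
Back-substitute for Bézout coefficients:
  1 = 9 - 4·2
  ... = 56·(-304) + 681·(25)
So 56·(-304) ≡ 1 (mod 681); multiply by 261: t ≡ -79344 (mod 681).
Smallest nonnegative: t = -79344 mod 681 = 333.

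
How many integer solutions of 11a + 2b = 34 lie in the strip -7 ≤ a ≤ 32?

20

gcd(11, 2):
  11 = 5*2 + 1
  2 = 2*1
so gcd(11, 2) = 1.
Back-substitute for Bézout coefficients:
  1 = 11 - 5*2
  ... = 11*(1) + 2*(-5)
Scale by 34: particular solution (34, -170); reduce a mod 2: (0, 17).
General solution: a = 0 + 2t, b = 17 - 11t for integer t.
-7 ≤ 0 + 2t ≤ 32 gives t ∈ [-3, 16], which is 20 values.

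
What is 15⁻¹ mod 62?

gcd(62, 15) = 1.
By Bézout, 15×(29) + 62×(-7) = 1.
So 15×29 ≡ 1 (mod 62), and 29 mod 62 = 29.

29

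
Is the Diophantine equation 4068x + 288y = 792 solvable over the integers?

gcd(4068, 288) = 36  (4068 = 14×288 + 36, 288 = 8×36).
36 divides 792, so integer solutions exist.

yes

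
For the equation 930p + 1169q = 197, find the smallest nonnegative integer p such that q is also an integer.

gcd(1169, 930) = 1  (1169 = 1*930 + 239, 930 = 3*239 + 213, 239 = 1*213 + 26, 213 = 8*26 + 5, 26 = 5*5 + 1, 5 = 5*1).
1 divides 197, so solutions exist.
Back-substituting, 930*(-225) + 1169*(179) = 1.
Scale by 197/1 = 197: (p₀, q₀) = (-44325, 35263).
General solution: p = -44325 + 1169t, q = 35263 - 930t for integer t.
p ≥ 0: smallest is -44325 mod 1169 = 97 (at t = 38), with q = -77.

97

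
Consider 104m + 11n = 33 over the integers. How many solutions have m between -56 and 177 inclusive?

22

gcd(104, 11) = 1.
By Bézout, 104*(-2) + 11*(19) = 1.
Particular solution: (0, 3).
General solution: m = 0 + 11t, n = 3 - 104t for integer t.
-56 ≤ 0 + 11t ≤ 177 gives t ∈ [-5, 16], which is 22 values.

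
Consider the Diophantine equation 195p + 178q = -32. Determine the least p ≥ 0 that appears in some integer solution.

40

gcd(195, 178) = 1.
1 divides -32, so solutions exist.
By Bézout, 195*(21) + 178*(-23) = 1.
Scale by -32/1 = -32: (p₀, q₀) = (-672, 736).
General solution: p = -672 + 178t, q = 736 - 195t for integer t.
p ≥ 0: smallest is -672 mod 178 = 40 (at t = 4), with q = -44.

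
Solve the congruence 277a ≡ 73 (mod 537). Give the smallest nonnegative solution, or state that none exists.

514

gcd(537, 277) = 1  (537 = 1×277 + 260, 277 = 1×260 + 17, 260 = 15×17 + 5, 17 = 3×5 + 2, 5 = 2×2 + 1, 2 = 2×1).
1 divides 73, so solutions exist.
Back-substituting, 277×(-221) + 537×(114) = 1.
So 277×(-221) ≡ 1 (mod 537); multiply by 73: a ≡ -16133 (mod 537).
Smallest nonnegative: a = -16133 mod 537 = 514.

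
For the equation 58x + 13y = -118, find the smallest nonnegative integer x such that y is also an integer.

gcd(58, 13) = 1.
1 divides -118, so solutions exist.
By Bézout, 58×(-2) + 13×(9) = 1.
Scale by -118/1 = -118: (x₀, y₀) = (236, -1062).
General solution: x = 236 + 13t, y = -1062 - 58t for integer t.
x ≥ 0: smallest is 236 mod 13 = 2 (at t = -18), with y = -18.

2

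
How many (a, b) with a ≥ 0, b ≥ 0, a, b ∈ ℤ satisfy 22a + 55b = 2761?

25

gcd(55, 22) = 11  (55 = 2·22 + 11, 22 = 2·11).
Back-substituting, 22·(-2) + 55·(1) = 11.
Scale by 251: one solution is (-502, 251). Reduce a mod 5: (3, 49).
General: a = 3 + 5t, b = 49 - 2t.
a ≥ 0 ⇒ t ≥ 0; b ≥ 0 ⇒ t ≤ 24. So t ∈ [0, 24]: 25 solutions.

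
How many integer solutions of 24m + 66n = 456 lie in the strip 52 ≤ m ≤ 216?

gcd(66, 24) = 6  (66 = 2*24 + 18, 24 = 1*18 + 6, 18 = 3*6).
Back-substituting, 24*(3) + 66*(-1) = 6.
Scale by 76: particular solution (228, -76); reduce m mod 11: (8, 4).
General solution: m = 8 + 11t, n = 4 - 4t for integer t.
52 ≤ 8 + 11t ≤ 216 gives t ∈ [4, 18], which is 15 values.

15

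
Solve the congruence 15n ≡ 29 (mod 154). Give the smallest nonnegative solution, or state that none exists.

43

gcd(154, 15) = 1.
1 divides 29, so solutions exist.
By Bézout, 15*(-41) + 154*(4) = 1.
So 15*(-41) ≡ 1 (mod 154); multiply by 29: n ≡ -1189 (mod 154).
Smallest nonnegative: n = -1189 mod 154 = 43.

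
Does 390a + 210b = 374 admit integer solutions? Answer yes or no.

gcd(390, 210) = 30  (390 = 1×210 + 180, 210 = 1×180 + 30, 180 = 6×30).
30 does not divide 374 (remainder 14), so no integer solutions.

no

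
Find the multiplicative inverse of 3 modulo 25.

17

gcd(25, 3) = 1.
By Bézout, 3*(-8) + 25*(1) = 1.
So 3*-8 ≡ 1 (mod 25), and -8 mod 25 = 17.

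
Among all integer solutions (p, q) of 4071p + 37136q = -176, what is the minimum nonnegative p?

gcd(37136, 4071):
  37136 = 9×4071 + 497
  4071 = 8×497 + 95
  497 = 5×95 + 22
  95 = 4×22 + 7
  22 = 3×7 + 1
  7 = 7×1
so gcd(37136, 4071) = 1.
1 divides -176, so solutions exist.
Back-substitute for Bézout coefficients:
  1 = 22 - 3×7
  ... = 4071×(-5081) + 37136×(557)
Scale by -176/1 = -176: (p₀, q₀) = (894256, -98032).
General solution: p = 894256 + 37136t, q = -98032 - 4071t for integer t.
p ≥ 0: smallest is 894256 mod 37136 = 2992 (at t = -24), with q = -328.

2992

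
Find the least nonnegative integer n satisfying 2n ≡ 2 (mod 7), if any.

gcd(7, 2) = 1  (7 = 3·2 + 1, 2 = 2·1).
1 divides 2, so solutions exist.
Back-substituting, 2·(-3) + 7·(1) = 1.
So 2·(-3) ≡ 1 (mod 7); multiply by 2: n ≡ -6 (mod 7).
Smallest nonnegative: n = -6 mod 7 = 1.

1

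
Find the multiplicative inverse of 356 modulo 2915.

gcd(2915, 356) = 1  (2915 = 8×356 + 67, 356 = 5×67 + 21, 67 = 3×21 + 4, 21 = 5×4 + 1, 4 = 4×1).
Back-substituting, 356×(696) + 2915×(-85) = 1.
So 356×696 ≡ 1 (mod 2915), and 696 mod 2915 = 696.

696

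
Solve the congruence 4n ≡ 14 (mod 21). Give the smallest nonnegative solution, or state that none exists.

14

gcd(21, 4) = 1.
1 divides 14, so solutions exist.
By Bézout, 4×(-5) + 21×(1) = 1.
So 4×(-5) ≡ 1 (mod 21); multiply by 14: n ≡ -70 (mod 21).
Smallest nonnegative: n = -70 mod 21 = 14.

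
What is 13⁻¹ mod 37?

gcd(37, 13) = 1  (37 = 2*13 + 11, 13 = 1*11 + 2, 11 = 5*2 + 1, 2 = 2*1).
Back-substituting, 13*(-17) + 37*(6) = 1.
So 13*-17 ≡ 1 (mod 37), and -17 mod 37 = 20.

20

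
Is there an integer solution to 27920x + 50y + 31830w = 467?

gcd(27920, 50) = 10  (27920 = 558·50 + 20, 50 = 2·20 + 10, 20 = 2·10).
gcd(10, 31830) = 10.
10 does not divide 467 (remainder 7), so no integer solutions.

no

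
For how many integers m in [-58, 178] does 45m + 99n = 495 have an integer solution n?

gcd(99, 45):
  99 = 2×45 + 9
  45 = 5×9
so gcd(99, 45) = 9.
Back-substitute for Bézout coefficients:
  9 = 99 - 2×45
  ... = 45×(-2) + 99×(1)
Scale by 55: particular solution (-110, 55); reduce m mod 11: (0, 5).
General solution: m = 0 + 11t, n = 5 - 5t for integer t.
-58 ≤ 0 + 11t ≤ 178 gives t ∈ [-5, 16], which is 22 values.

22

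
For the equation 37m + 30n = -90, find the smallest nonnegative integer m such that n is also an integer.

gcd(37, 30) = 1  (37 = 1*30 + 7, 30 = 4*7 + 2, 7 = 3*2 + 1, 2 = 2*1).
1 divides -90, so solutions exist.
Back-substituting, 37*(13) + 30*(-16) = 1.
Scale by -90/1 = -90: (m₀, n₀) = (-1170, 1440).
General solution: m = -1170 + 30t, n = 1440 - 37t for integer t.
m ≥ 0: smallest is -1170 mod 30 = 0 (at t = 39), with n = -3.

0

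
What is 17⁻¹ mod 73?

43

gcd(73, 17):
  73 = 4×17 + 5
  17 = 3×5 + 2
  5 = 2×2 + 1
  2 = 2×1
so gcd(73, 17) = 1.
Back-substitute for Bézout coefficients:
  1 = 5 - 2×2
  ... = 17×(-30) + 73×(7)
So 17×-30 ≡ 1 (mod 73), and -30 mod 73 = 43.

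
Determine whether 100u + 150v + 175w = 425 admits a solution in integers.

yes

gcd(150, 100) = 50  (150 = 1·100 + 50, 100 = 2·50).
gcd(50, 175) = 25.
25 divides 425, so integer solutions exist.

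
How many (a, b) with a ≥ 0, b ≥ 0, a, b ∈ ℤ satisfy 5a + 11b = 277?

5

gcd(11, 5) = 1  (11 = 2*5 + 1, 5 = 5*1).
Back-substituting, 5*(-2) + 11*(1) = 1.
Scale by 277: one solution is (-554, 277). Reduce a mod 11: (7, 22).
General: a = 7 + 11t, b = 22 - 5t.
a ≥ 0 ⇒ t ≥ 0; b ≥ 0 ⇒ t ≤ 4. So t ∈ [0, 4]: 5 solutions.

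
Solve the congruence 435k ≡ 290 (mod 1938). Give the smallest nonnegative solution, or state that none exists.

gcd(1938, 435) = 3  (1938 = 4·435 + 198, 435 = 2·198 + 39, 198 = 5·39 + 3, 39 = 13·3).
3 does not divide 290, so the congruence has no solution.

no solution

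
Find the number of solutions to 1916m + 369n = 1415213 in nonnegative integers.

2

gcd(1916, 369) = 1.
By Bézout, 1916*(26) + 369*(-135) = 1.
One solution: (334, 2101).
General: m = 334 + 369t, n = 2101 - 1916t.
m ≥ 0 ⇒ t ≥ 0; n ≥ 0 ⇒ t ≤ 1. So t ∈ [0, 1]: 2 solutions.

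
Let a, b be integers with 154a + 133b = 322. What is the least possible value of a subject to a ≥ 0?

gcd(154, 133):
  154 = 1*133 + 21
  133 = 6*21 + 7
  21 = 3*7
so gcd(154, 133) = 7.
7 divides 322, so solutions exist.
Back-substitute for Bézout coefficients:
  7 = 133 - 6*21
  ... = 154*(-6) + 133*(7)
Scale by 322/7 = 46: (a₀, b₀) = (-276, 322).
General solution: a = -276 + 19t, b = 322 - 22t for integer t.
a ≥ 0: smallest is -276 mod 19 = 9 (at t = 15), with b = -8.

9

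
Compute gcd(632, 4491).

1

gcd(4491, 632):
  4491 = 7*632 + 67
  632 = 9*67 + 29
  67 = 2*29 + 9
  29 = 3*9 + 2
  9 = 4*2 + 1
  2 = 2*1
so gcd(4491, 632) = 1.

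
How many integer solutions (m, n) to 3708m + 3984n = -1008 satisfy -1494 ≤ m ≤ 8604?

gcd(3984, 3708) = 12  (3984 = 1×3708 + 276, 3708 = 13×276 + 120, 276 = 2×120 + 36, 120 = 3×36 + 12, 36 = 3×12).
Back-substituting, 3708×(101) + 3984×(-94) = 12.
Scale by -84: particular solution (-8484, 7896); reduce m mod 332: (148, -138).
General solution: m = 148 + 332t, n = -138 - 309t for integer t.
-1494 ≤ 148 + 332t ≤ 8604 gives t ∈ [-4, 25], which is 30 values.

30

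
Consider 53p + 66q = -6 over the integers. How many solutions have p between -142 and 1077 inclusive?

gcd(66, 53):
  66 = 1×53 + 13
  53 = 4×13 + 1
  13 = 13×1
so gcd(66, 53) = 1.
Back-substitute for Bézout coefficients:
  1 = 53 - 4×13
  ... = 53×(5) + 66×(-4)
Scale by -6: particular solution (-30, 24); reduce p mod 66: (36, -29).
General solution: p = 36 + 66t, q = -29 - 53t for integer t.
-142 ≤ 36 + 66t ≤ 1077 gives t ∈ [-2, 15], which is 18 values.

18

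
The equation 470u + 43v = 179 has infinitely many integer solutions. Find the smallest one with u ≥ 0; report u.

12

gcd(470, 43):
  470 = 10*43 + 40
  43 = 1*40 + 3
  40 = 13*3 + 1
  3 = 3*1
so gcd(470, 43) = 1.
1 divides 179, so solutions exist.
Back-substitute for Bézout coefficients:
  1 = 40 - 13*3
  ... = 470*(14) + 43*(-153)
Scale by 179/1 = 179: (u₀, v₀) = (2506, -27387).
General solution: u = 2506 + 43t, v = -27387 - 470t for integer t.
u ≥ 0: smallest is 2506 mod 43 = 12 (at t = -58), with v = -127.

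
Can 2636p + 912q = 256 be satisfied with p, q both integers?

yes

gcd(2636, 912):
  2636 = 2·912 + 812
  912 = 1·812 + 100
  812 = 8·100 + 12
  100 = 8·12 + 4
  12 = 3·4
so gcd(2636, 912) = 4.
4 divides 256, so integer solutions exist.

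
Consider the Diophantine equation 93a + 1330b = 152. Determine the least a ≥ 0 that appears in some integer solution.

874

gcd(1330, 93):
  1330 = 14×93 + 28
  93 = 3×28 + 9
  28 = 3×9 + 1
  9 = 9×1
so gcd(1330, 93) = 1.
1 divides 152, so solutions exist.
Back-substitute for Bézout coefficients:
  1 = 28 - 3×9
  ... = 93×(-143) + 1330×(10)
Scale by 152/1 = 152: (a₀, b₀) = (-21736, 1520).
General solution: a = -21736 + 1330t, b = 1520 - 93t for integer t.
a ≥ 0: smallest is -21736 mod 1330 = 874 (at t = 17), with b = -61.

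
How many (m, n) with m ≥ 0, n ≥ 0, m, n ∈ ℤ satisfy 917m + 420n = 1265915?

gcd(917, 420) = 7  (917 = 2·420 + 77, 420 = 5·77 + 35, 77 = 2·35 + 7, 35 = 5·7).
Back-substituting, 917·(11) + 420·(-24) = 7.
Scale by 180845: one solution is (1989295, -4340280). Reduce m mod 60: (55, 2894).
General: m = 55 + 60t, n = 2894 - 131t.
m ≥ 0 ⇒ t ≥ 0; n ≥ 0 ⇒ t ≤ 22. So t ∈ [0, 22]: 23 solutions.

23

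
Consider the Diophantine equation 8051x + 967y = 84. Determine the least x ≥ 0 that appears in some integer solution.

516

gcd(8051, 967) = 1  (8051 = 8·967 + 315, 967 = 3·315 + 22, 315 = 14·22 + 7, 22 = 3·7 + 1, 7 = 7·1).
1 divides 84, so solutions exist.
Back-substituting, 8051·(-132) + 967·(1099) = 1.
Scale by 84/1 = 84: (x₀, y₀) = (-11088, 92316).
General solution: x = -11088 + 967t, y = 92316 - 8051t for integer t.
x ≥ 0: smallest is -11088 mod 967 = 516 (at t = 12), with y = -4296.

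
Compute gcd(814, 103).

1

gcd(814, 103):
  814 = 7*103 + 93
  103 = 1*93 + 10
  93 = 9*10 + 3
  10 = 3*3 + 1
  3 = 3*1
so gcd(814, 103) = 1.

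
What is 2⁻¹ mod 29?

gcd(29, 2):
  29 = 14×2 + 1
  2 = 2×1
so gcd(29, 2) = 1.
Back-substitute for Bézout coefficients:
  1 = 29 - 14×2
  ... = 2×(-14) + 29×(1)
So 2×-14 ≡ 1 (mod 29), and -14 mod 29 = 15.

15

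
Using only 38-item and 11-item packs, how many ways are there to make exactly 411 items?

1

Need nonnegative integers with 38j + 11k = 411.
gcd(38, 11) = 1, and 38·(-2) + 11·(7) = 1.
So (j₀, k₀) = (-822, 2877); general j = -822 + 11t, k = 2877 - 38t.
j ≥ 0 ⇒ t ≥ 75; k ≥ 0 ⇒ t ≤ 75. That's 1 value of t.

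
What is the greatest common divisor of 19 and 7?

1

gcd(19, 7) = 1  (19 = 2×7 + 5, 7 = 1×5 + 2, 5 = 2×2 + 1, 2 = 2×1).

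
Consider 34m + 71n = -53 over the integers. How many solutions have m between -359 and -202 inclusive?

gcd(71, 34) = 1.
By Bézout, 34·(23) + 71·(-11) = 1.
Particular solution: (59, -29).
General solution: m = 59 + 71t, n = -29 - 34t for integer t.
-359 ≤ 59 + 71t ≤ -202 gives t ∈ [-5, -4], which is 2 values.

2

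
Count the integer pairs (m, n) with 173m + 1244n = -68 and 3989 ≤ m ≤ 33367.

24

gcd(1244, 173) = 1  (1244 = 7×173 + 33, 173 = 5×33 + 8, 33 = 4×8 + 1, 8 = 8×1).
Back-substituting, 173×(-151) + 1244×(21) = 1.
Scale by -68: particular solution (10268, -1428); reduce m mod 1244: (316, -44).
General solution: m = 316 + 1244t, n = -44 - 173t for integer t.
3989 ≤ 316 + 1244t ≤ 33367 gives t ∈ [3, 26], which is 24 values.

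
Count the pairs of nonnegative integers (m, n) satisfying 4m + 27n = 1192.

12

gcd(27, 4) = 1  (27 = 6*4 + 3, 4 = 1*3 + 1, 3 = 3*1).
Back-substituting, 4*(7) + 27*(-1) = 1.
Scale by 1192: one solution is (8344, -1192). Reduce m mod 27: (1, 44).
General: m = 1 + 27t, n = 44 - 4t.
m ≥ 0 ⇒ t ≥ 0; n ≥ 0 ⇒ t ≤ 11. So t ∈ [0, 11]: 12 solutions.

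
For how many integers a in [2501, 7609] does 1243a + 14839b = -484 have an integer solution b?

4

gcd(14839, 1243) = 11  (14839 = 11·1243 + 1166, 1243 = 1·1166 + 77, 1166 = 15·77 + 11, 77 = 7·11).
Back-substituting, 1243·(-191) + 14839·(16) = 11.
Scale by -44: particular solution (8404, -704); reduce a mod 1349: (310, -26).
General solution: a = 310 + 1349t, b = -26 - 113t for integer t.
2501 ≤ 310 + 1349t ≤ 7609 gives t ∈ [2, 5], which is 4 values.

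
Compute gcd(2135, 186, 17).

1

gcd(2135, 186) = 1  (2135 = 11×186 + 89, 186 = 2×89 + 8, 89 = 11×8 + 1, 8 = 8×1).
gcd(1, 17) = 1.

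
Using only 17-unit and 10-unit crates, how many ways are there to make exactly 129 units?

1

Need nonnegative integers with 17j + 10k = 129.
gcd(17, 10) = 1, and 17·(3) + 10·(-5) = 1.
So (j₀, k₀) = (387, -645); general j = 387 + 10t, k = -645 - 17t.
j ≥ 0 ⇒ t ≥ -38; k ≥ 0 ⇒ t ≤ -38. That's 1 value of t.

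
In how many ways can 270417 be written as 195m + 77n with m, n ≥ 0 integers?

18

gcd(195, 77) = 1.
By Bézout, 195×(-15) + 77×(38) = 1.
One solution: (28, 3441).
General: m = 28 + 77t, n = 3441 - 195t.
m ≥ 0 ⇒ t ≥ 0; n ≥ 0 ⇒ t ≤ 17. So t ∈ [0, 17]: 18 solutions.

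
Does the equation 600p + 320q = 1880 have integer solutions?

gcd(600, 320) = 40  (600 = 1*320 + 280, 320 = 1*280 + 40, 280 = 7*40).
40 divides 1880, so integer solutions exist.

yes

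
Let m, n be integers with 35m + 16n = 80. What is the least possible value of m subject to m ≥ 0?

gcd(35, 16) = 1.
1 divides 80, so solutions exist.
By Bézout, 35×(-5) + 16×(11) = 1.
Scale by 80/1 = 80: (m₀, n₀) = (-400, 880).
General solution: m = -400 + 16t, n = 880 - 35t for integer t.
m ≥ 0: smallest is -400 mod 16 = 0 (at t = 25), with n = 5.

0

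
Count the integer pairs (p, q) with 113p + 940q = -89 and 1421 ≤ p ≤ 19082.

gcd(940, 113):
  940 = 8×113 + 36
  113 = 3×36 + 5
  36 = 7×5 + 1
  5 = 5×1
so gcd(940, 113) = 1.
Back-substitute for Bézout coefficients:
  1 = 36 - 7×5
  ... = 113×(-183) + 940×(22)
Scale by -89: particular solution (16287, -1958); reduce p mod 940: (307, -37).
General solution: p = 307 + 940t, q = -37 - 113t for integer t.
1421 ≤ 307 + 940t ≤ 19082 gives t ∈ [2, 19], which is 18 values.

18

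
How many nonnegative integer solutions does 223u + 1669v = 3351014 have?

9

gcd(1669, 223) = 1.
By Bézout, 223×(479) + 1669×(-64) = 1.
One solution: (1660, 1786).
General: u = 1660 + 1669t, v = 1786 - 223t.
u ≥ 0 ⇒ t ≥ 0; v ≥ 0 ⇒ t ≤ 8. So t ∈ [0, 8]: 9 solutions.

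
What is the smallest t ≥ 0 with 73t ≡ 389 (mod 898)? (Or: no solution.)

645

gcd(898, 73) = 1.
1 divides 389, so solutions exist.
By Bézout, 73×(-123) + 898×(10) = 1.
So 73×(-123) ≡ 1 (mod 898); multiply by 389: t ≡ -47847 (mod 898).
Smallest nonnegative: t = -47847 mod 898 = 645.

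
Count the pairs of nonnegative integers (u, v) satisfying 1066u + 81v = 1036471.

gcd(1066, 81) = 1  (1066 = 13·81 + 13, 81 = 6·13 + 3, 13 = 4·3 + 1, 3 = 3·1).
Back-substituting, 1066·(25) + 81·(-329) = 1.
Scale by 1036471: one solution is (25911775, -340998959). Reduce u mod 81: (37, 12309).
General: u = 37 + 81t, v = 12309 - 1066t.
u ≥ 0 ⇒ t ≥ 0; v ≥ 0 ⇒ t ≤ 11. So t ∈ [0, 11]: 12 solutions.

12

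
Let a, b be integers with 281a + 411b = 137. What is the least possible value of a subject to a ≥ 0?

274

gcd(411, 281):
  411 = 1*281 + 130
  281 = 2*130 + 21
  130 = 6*21 + 4
  21 = 5*4 + 1
  4 = 4*1
so gcd(411, 281) = 1.
1 divides 137, so solutions exist.
Back-substitute for Bézout coefficients:
  1 = 21 - 5*4
  ... = 281*(98) + 411*(-67)
Scale by 137/1 = 137: (a₀, b₀) = (13426, -9179).
General solution: a = 13426 + 411t, b = -9179 - 281t for integer t.
a ≥ 0: smallest is 13426 mod 411 = 274 (at t = -32), with b = -187.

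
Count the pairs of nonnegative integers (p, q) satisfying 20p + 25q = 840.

gcd(25, 20):
  25 = 1·20 + 5
  20 = 4·5
so gcd(25, 20) = 5.
Back-substitute for Bézout coefficients:
  5 = 25 - 1·20
  ... = 20·(-1) + 25·(1)
Scale by 168: one solution is (-168, 168). Reduce p mod 5: (2, 32).
General: p = 2 + 5t, q = 32 - 4t.
p ≥ 0 ⇒ t ≥ 0; q ≥ 0 ⇒ t ≤ 8. So t ∈ [0, 8]: 9 solutions.

9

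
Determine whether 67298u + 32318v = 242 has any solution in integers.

yes

gcd(67298, 32318) = 22  (67298 = 2·32318 + 2662, 32318 = 12·2662 + 374, 2662 = 7·374 + 44, 374 = 8·44 + 22, 44 = 2·22).
22 divides 242, so integer solutions exist.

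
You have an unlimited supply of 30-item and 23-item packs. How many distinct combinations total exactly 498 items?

1

Need nonnegative integers with 30j + 23k = 498.
gcd(30, 23) = 1, and 30·(10) + 23·(-13) = 1.
So (j₀, k₀) = (4980, -6474); general j = 4980 + 23t, k = -6474 - 30t.
j ≥ 0 ⇒ t ≥ -216; k ≥ 0 ⇒ t ≤ -216. That's 1 value of t.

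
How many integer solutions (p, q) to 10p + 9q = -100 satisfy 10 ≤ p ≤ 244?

gcd(10, 9) = 1  (10 = 1×9 + 1, 9 = 9×1).
Back-substituting, 10×(1) + 9×(-1) = 1.
Scale by -100: particular solution (-100, 100); reduce p mod 9: (8, -20).
General solution: p = 8 + 9t, q = -20 - 10t for integer t.
10 ≤ 8 + 9t ≤ 244 gives t ∈ [1, 26], which is 26 values.

26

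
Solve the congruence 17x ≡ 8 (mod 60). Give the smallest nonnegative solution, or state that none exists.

gcd(60, 17) = 1  (60 = 3*17 + 9, 17 = 1*9 + 8, 9 = 1*8 + 1, 8 = 8*1).
1 divides 8, so solutions exist.
Back-substituting, 17*(-7) + 60*(2) = 1.
So 17*(-7) ≡ 1 (mod 60); multiply by 8: x ≡ -56 (mod 60).
Smallest nonnegative: x = -56 mod 60 = 4.

4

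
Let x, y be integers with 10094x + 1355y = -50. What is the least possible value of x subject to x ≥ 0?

gcd(10094, 1355):
  10094 = 7*1355 + 609
  1355 = 2*609 + 137
  609 = 4*137 + 61
  137 = 2*61 + 15
  61 = 4*15 + 1
  15 = 15*1
so gcd(10094, 1355) = 1.
1 divides -50, so solutions exist.
Back-substitute for Bézout coefficients:
  1 = 61 - 4*15
  ... = 10094*(89) + 1355*(-663)
Scale by -50/1 = -50: (x₀, y₀) = (-4450, 33150).
General solution: x = -4450 + 1355t, y = 33150 - 10094t for integer t.
x ≥ 0: smallest is -4450 mod 1355 = 970 (at t = 4), with y = -7226.

970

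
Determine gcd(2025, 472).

gcd(2025, 472):
  2025 = 4×472 + 137
  472 = 3×137 + 61
  137 = 2×61 + 15
  61 = 4×15 + 1
  15 = 15×1
so gcd(2025, 472) = 1.

1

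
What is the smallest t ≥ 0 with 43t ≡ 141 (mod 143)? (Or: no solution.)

123

gcd(143, 43):
  143 = 3*43 + 14
  43 = 3*14 + 1
  14 = 14*1
so gcd(143, 43) = 1.
1 divides 141, so solutions exist.
Back-substitute for Bézout coefficients:
  1 = 43 - 3*14
  ... = 43*(10) + 143*(-3)
So 43*(10) ≡ 1 (mod 143); multiply by 141: t ≡ 1410 (mod 143).
Smallest nonnegative: t = 1410 mod 143 = 123.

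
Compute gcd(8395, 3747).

1

gcd(8395, 3747):
  8395 = 2·3747 + 901
  3747 = 4·901 + 143
  901 = 6·143 + 43
  143 = 3·43 + 14
  43 = 3·14 + 1
  14 = 14·1
so gcd(8395, 3747) = 1.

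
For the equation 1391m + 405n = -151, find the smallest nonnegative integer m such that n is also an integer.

gcd(1391, 405) = 1.
1 divides -151, so solutions exist.
By Bézout, 1391*(191) + 405*(-656) = 1.
Scale by -151/1 = -151: (m₀, n₀) = (-28841, 99056).
General solution: m = -28841 + 405t, n = 99056 - 1391t for integer t.
m ≥ 0: smallest is -28841 mod 405 = 319 (at t = 72), with n = -1096.

319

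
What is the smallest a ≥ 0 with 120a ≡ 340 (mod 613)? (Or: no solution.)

105

gcd(613, 120) = 1  (613 = 5·120 + 13, 120 = 9·13 + 3, 13 = 4·3 + 1, 3 = 3·1).
1 divides 340, so solutions exist.
Back-substituting, 120·(-189) + 613·(37) = 1.
So 120·(-189) ≡ 1 (mod 613); multiply by 340: a ≡ -64260 (mod 613).
Smallest nonnegative: a = -64260 mod 613 = 105.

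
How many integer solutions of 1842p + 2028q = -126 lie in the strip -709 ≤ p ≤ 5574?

gcd(2028, 1842) = 6.
By Bézout, 1842*(109) + 2028*(-99) = 6.
Particular solution: (77, -70).
General solution: p = 77 + 338t, q = -70 - 307t for integer t.
-709 ≤ 77 + 338t ≤ 5574 gives t ∈ [-2, 16], which is 19 values.

19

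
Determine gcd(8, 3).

gcd(8, 3):
  8 = 2×3 + 2
  3 = 1×2 + 1
  2 = 2×1
so gcd(8, 3) = 1.

1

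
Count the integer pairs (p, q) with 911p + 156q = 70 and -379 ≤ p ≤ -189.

2

gcd(911, 156) = 1.
By Bézout, 911*(-25) + 156*(146) = 1.
Particular solution: (122, -712).
General solution: p = 122 + 156t, q = -712 - 911t for integer t.
-379 ≤ 122 + 156t ≤ -189 gives t ∈ [-3, -2], which is 2 values.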